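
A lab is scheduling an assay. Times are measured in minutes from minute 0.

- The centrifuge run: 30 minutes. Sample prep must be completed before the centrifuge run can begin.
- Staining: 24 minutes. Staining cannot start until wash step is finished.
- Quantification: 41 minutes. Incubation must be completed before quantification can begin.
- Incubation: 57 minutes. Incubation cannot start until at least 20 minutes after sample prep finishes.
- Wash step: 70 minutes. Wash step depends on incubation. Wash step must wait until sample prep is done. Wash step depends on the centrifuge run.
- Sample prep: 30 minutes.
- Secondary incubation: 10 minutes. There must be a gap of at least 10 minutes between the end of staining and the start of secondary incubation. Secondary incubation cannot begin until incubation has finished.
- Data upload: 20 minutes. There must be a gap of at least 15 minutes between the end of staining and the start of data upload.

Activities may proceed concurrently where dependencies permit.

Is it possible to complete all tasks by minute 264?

Sample prep can start immediately at minute 0; it finishes at minute 30.
The centrifuge run cannot begin until sample prep (finishes minute 30). It runs from minute 30 to 30 + 30 = minute 60.
Incubation cannot begin until sample prep (finishes minute 30, plus 20-minute gap → minute 50). It runs from minute 50 to 50 + 57 = minute 107.
After incubation (finishes minute 107), quantification can start at minute 107 and finishes at minute 148.
For wash step: incubation (finishes minute 107); sample prep (finishes minute 30); the centrifuge run (finishes minute 60). Taking the maximum gives a start of minute 107, and it finishes at 107 + 70 = minute 177.
Staining waits on wash step (finishes minute 177), so it starts at minute 177 and finishes at 177 + 24 = minute 201.
Data upload cannot begin until staining (finishes minute 201, plus 15-minute gap → minute 216). It runs from minute 216 to 216 + 20 = minute 236.
Secondary incubation needs all of staining (finishes minute 201, plus 10-minute gap → minute 211); incubation (finishes minute 107). That puts its earliest start at minute 211; it finishes at 211 + 10 = minute 221.
Every task is finished by minute 236, which is no later than the deadline of 264, so the schedule is feasible.

Yes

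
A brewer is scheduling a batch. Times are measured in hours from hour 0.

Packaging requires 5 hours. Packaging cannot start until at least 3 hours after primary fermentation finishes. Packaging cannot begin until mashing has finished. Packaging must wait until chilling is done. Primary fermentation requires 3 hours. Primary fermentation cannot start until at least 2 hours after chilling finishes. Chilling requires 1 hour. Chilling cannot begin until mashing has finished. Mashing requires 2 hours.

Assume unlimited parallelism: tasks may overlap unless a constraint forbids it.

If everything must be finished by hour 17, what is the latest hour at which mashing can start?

1

Packaging must finish by hour 17; it takes 5 hours, so it must start by 17 − 5 = hour 12.
Since packaging (must start by hour 12, minus 3-hour gap → hour 9) depends on it, primary fermentation must finish by hour 9. Backing off its 3-hour duration gives a latest start of hour 6.
Chilling has several dependents: primary fermentation (must start by hour 6, minus 2-hour gap → hour 4); packaging (must start by hour 12). The earliest of those limits is hour 4, so chilling must start by 4 − 1 = hour 3.
Mashing must finish in time for chilling (must start by hour 3); packaging (must start by hour 12). The tightest is hour 3, so mashing must start by 3 − 2 = hour 1.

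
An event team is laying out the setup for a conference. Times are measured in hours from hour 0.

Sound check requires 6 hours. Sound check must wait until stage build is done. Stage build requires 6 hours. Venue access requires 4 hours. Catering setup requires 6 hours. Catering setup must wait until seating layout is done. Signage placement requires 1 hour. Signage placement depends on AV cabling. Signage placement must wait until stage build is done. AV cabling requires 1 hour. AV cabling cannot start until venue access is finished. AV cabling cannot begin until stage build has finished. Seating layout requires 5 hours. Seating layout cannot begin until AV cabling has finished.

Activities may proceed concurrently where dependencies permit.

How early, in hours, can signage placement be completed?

Nothing blocks stage build, so it runs from hour 0 to hour 6.
Venue access can start immediately at hour 0; it finishes at hour 4.
For AV cabling: venue access (finishes hour 4); stage build (finishes hour 6). Taking the maximum gives a start of hour 6, and it finishes at 6 + 1 = hour 7.
Signage placement needs all of AV cabling (finishes hour 7); stage build (finishes hour 6). That puts its earliest start at hour 7; it finishes at 7 + 1 = hour 8.

8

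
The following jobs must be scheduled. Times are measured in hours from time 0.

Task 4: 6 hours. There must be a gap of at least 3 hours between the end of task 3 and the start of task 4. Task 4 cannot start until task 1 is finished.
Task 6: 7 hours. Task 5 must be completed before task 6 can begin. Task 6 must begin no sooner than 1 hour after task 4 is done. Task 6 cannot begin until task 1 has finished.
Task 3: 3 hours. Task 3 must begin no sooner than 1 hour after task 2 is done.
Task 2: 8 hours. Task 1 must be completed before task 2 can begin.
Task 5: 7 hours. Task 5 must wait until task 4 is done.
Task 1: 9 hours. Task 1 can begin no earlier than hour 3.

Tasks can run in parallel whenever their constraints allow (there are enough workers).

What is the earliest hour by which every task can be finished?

Task 1 waits on its own release at hour 3, so it starts at hour 3 and finishes at 3 + 9 = hour 12.
Task 2 cannot begin until task 1 (finishes hour 12). It runs from hour 12 to 12 + 8 = hour 20.
After task 2 (finishes hour 20, plus 1-hour gap → hour 21), task 3 can start at hour 21 and finishes at hour 24.
Task 4 cannot start until task 3 (finishes hour 24, plus 3-hour gap → hour 27); task 1 (finishes hour 12). The controlling bound is hour 27, so task 4 finishes at 27 + 6 = hour 33.
Task 5 waits on task 4 (finishes hour 33), so it starts at hour 33 and finishes at 33 + 7 = hour 40.
Task 6 needs all of task 5 (finishes hour 40); task 4 (finishes hour 33, plus 1-hour gap → hour 34); task 1 (finishes hour 12). That puts its earliest start at hour 40; it finishes at 40 + 7 = hour 47.
All tasks are finished once the last one completes. Finish times: Task 1 at 12, Task 2 at 20, Task 3 at 24, Task 4 at 33, Task 5 at 40, Task 6 at 47. The latest is hour 47.

47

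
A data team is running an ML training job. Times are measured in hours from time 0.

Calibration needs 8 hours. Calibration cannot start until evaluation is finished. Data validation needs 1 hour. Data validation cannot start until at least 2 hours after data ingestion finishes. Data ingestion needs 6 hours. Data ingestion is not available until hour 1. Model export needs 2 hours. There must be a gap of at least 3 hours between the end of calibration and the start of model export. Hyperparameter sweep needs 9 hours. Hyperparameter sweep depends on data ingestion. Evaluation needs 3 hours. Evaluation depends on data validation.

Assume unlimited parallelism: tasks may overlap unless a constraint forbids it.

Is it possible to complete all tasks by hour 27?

After its own release at hour 1, data ingestion can start at hour 1 and finishes at hour 7.
Hyperparameter sweep waits on data ingestion (finishes hour 7), so it starts at hour 7 and finishes at 7 + 9 = hour 16.
After data ingestion (finishes hour 7, plus 2-hour gap → hour 9), data validation can start at hour 9 and finishes at hour 10.
Evaluation cannot begin until data validation (finishes hour 10). It runs from hour 10 to 10 + 3 = hour 13.
Calibration waits on evaluation (finishes hour 13), so it starts at hour 13 and finishes at 13 + 8 = hour 21.
Model export waits on calibration (finishes hour 21, plus 3-hour gap → hour 24), so it starts at hour 24 and finishes at 24 + 2 = hour 26.
Every task is finished by hour 26, which is no later than the deadline of 27, so the schedule is feasible.

Yes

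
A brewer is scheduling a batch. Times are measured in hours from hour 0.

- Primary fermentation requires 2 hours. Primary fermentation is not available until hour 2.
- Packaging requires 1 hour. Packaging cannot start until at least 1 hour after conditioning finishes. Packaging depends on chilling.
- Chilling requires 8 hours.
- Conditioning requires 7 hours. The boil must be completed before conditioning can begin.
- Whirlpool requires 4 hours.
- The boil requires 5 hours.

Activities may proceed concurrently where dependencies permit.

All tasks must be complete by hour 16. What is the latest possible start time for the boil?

2

Nothing follows packaging; the deadline of hour 16 is its only limit. It must start by 16 − 1 = hour 15.
Conditioning has to be done before packaging (must start by hour 15, minus 1-hour gap → hour 14). That means finishing by hour 14, i.e. starting by 14 − 7 = hour 7.
Since conditioning (must start by hour 7) depends on it, the boil must finish by hour 7. Backing off its 5-hour duration gives a latest start of hour 2.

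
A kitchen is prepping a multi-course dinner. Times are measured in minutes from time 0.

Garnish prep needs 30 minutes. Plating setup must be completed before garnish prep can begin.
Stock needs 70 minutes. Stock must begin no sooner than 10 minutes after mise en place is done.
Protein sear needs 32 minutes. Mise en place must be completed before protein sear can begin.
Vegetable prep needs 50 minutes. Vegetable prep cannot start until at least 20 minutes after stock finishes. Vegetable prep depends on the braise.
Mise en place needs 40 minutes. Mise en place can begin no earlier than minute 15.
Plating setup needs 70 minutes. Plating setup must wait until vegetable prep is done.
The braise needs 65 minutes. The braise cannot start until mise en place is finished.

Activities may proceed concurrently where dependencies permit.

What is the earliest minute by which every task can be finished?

305

Mise en place cannot begin until its own release at minute 15. It runs from minute 15 to 15 + 40 = minute 55.
Protein sear cannot begin until mise en place (finishes minute 55). It runs from minute 55 to 55 + 32 = minute 87.
The braise cannot begin until mise en place (finishes minute 55). It runs from minute 55 to 55 + 65 = minute 120.
Stock waits on mise en place (finishes minute 55, plus 10-minute gap → minute 65), so it starts at minute 65 and finishes at 65 + 70 = minute 135.
Vegetable prep cannot start until stock (finishes minute 135, plus 20-minute gap → minute 155); the braise (finishes minute 120). The controlling bound is minute 155, so vegetable prep finishes at 155 + 50 = minute 205.
Plating setup cannot begin until vegetable prep (finishes minute 205). It runs from minute 205 to 205 + 70 = minute 275.
After plating setup (finishes minute 275), garnish prep can start at minute 275 and finishes at minute 305.
All tasks are finished once the last one completes. Finish times: Mise en place at 55, Stock at 135, The braise at 120, Protein sear at 87, Vegetable prep at 205, Plating setup at 275, Garnish prep at 305. The latest is minute 305.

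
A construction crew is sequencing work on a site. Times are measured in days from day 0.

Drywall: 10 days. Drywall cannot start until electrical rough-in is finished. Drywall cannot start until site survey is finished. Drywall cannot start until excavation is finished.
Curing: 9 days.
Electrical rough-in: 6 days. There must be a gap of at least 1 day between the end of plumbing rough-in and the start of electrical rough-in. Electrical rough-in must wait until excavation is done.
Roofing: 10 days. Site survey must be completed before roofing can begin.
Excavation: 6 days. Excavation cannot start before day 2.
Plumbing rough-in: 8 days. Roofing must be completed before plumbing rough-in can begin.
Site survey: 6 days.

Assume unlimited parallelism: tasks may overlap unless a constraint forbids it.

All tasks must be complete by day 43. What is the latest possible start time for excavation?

21

Drywall has no dependents, so it just needs to finish by day 43. Starting by 43 − 10 = day 33 achieves that.
Since drywall (must start by day 33) depends on it, electrical rough-in must finish by day 33. Backing off its 6-day duration gives a latest start of day 27.
Excavation has several dependents: electrical rough-in (must start by day 27); drywall (must start by day 33). The earliest of those limits is day 27, so excavation must start by 27 − 6 = day 21.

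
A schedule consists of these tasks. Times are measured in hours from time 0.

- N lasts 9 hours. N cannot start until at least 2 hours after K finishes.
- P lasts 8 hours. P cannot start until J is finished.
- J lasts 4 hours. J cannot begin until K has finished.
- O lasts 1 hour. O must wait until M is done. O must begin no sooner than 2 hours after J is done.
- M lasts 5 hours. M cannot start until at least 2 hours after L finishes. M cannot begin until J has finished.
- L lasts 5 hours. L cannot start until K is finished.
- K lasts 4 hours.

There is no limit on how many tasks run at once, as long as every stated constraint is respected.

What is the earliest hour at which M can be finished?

K has no prerequisites, so it starts at hour 0 and finishes at hour 4.
After K (finishes hour 4), L can start at hour 4 and finishes at hour 9.
J cannot begin until K (finishes hour 4). It runs from hour 4 to 4 + 4 = hour 8.
M cannot start until L (finishes hour 9, plus 2-hour gap → hour 11); J (finishes hour 8). The controlling bound is hour 11, so M finishes at 11 + 5 = hour 16.

16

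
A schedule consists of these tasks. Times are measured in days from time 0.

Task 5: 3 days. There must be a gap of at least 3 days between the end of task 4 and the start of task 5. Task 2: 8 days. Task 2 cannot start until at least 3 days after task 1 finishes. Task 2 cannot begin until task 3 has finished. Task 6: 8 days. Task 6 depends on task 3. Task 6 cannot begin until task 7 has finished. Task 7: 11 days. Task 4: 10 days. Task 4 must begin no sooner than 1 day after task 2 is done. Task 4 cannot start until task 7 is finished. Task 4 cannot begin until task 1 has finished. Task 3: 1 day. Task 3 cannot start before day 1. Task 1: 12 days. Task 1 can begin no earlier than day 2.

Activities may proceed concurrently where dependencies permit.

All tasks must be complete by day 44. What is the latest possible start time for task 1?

Task 5 has no dependents, so it just needs to finish by day 44. Starting by 44 − 3 = day 41 achieves that.
Task 4 must finish before task 5 (must start by day 41, minus 3-day gap → day 38). With a 10-day duration, task 4 must start by 38 − 10 = day 28.
Since task 4 (must start by day 28, minus 1-day gap → day 27) depends on it, task 2 must finish by day 27. Backing off its 8-day duration gives a latest start of day 19.
Task 1 has several dependents: task 2 (must start by day 19, minus 3-day gap → day 16); task 4 (must start by day 28). The earliest of those limits is day 16, so task 1 must start by 16 − 12 = day 4.

4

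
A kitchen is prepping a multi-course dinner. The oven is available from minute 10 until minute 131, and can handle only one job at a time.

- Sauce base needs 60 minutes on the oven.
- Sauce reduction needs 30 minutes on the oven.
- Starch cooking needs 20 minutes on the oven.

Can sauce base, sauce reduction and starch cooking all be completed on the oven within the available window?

Yes

The oven window is 131 − 10 = 121 minutes.
Running back to back, the jobs need 60 + 30 + 20 = 110 minutes on the oven.
Since 110 ≤ 121, they fit within the window.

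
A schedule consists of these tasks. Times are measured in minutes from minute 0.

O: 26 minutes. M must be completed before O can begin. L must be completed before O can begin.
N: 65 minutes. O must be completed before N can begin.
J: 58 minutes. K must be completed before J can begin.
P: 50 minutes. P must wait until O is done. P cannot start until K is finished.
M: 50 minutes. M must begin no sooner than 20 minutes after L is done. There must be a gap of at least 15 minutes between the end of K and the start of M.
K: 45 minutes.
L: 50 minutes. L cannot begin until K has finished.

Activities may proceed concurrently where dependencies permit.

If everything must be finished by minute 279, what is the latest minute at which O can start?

Nothing follows N; the deadline of minute 279 is its only limit. It must start by 279 − 65 = minute 214.
P has no dependents, so it just needs to finish by minute 279. Starting by 279 − 50 = minute 229 achieves that.
O has several dependents: N (must start by minute 214); P (must start by minute 229). The earliest of those limits is minute 214, so O must start by 214 − 26 = minute 188.

188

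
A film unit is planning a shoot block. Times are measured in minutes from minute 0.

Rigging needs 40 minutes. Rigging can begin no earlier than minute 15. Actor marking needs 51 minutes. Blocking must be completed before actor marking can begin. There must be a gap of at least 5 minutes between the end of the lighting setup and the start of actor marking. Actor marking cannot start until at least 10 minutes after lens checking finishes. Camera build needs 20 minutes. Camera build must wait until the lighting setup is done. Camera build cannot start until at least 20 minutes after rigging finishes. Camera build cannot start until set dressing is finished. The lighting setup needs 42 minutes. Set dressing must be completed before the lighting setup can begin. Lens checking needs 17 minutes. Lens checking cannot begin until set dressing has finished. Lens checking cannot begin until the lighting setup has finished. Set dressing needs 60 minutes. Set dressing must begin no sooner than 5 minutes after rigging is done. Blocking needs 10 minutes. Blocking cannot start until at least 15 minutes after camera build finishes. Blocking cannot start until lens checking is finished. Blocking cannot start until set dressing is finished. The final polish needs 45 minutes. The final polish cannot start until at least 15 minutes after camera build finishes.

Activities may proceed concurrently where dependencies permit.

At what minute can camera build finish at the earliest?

182

Rigging waits on its own release at minute 15, so it starts at minute 15 and finishes at 15 + 40 = minute 55.
Set dressing waits on rigging (finishes minute 55, plus 5-minute gap → minute 60), so it starts at minute 60 and finishes at 60 + 60 = minute 120.
The lighting setup waits on set dressing (finishes minute 120), so it starts at minute 120 and finishes at 120 + 42 = minute 162.
Camera build needs all of the lighting setup (finishes minute 162); rigging (finishes minute 55, plus 20-minute gap → minute 75); set dressing (finishes minute 120). That puts its earliest start at minute 162; it finishes at 162 + 20 = minute 182.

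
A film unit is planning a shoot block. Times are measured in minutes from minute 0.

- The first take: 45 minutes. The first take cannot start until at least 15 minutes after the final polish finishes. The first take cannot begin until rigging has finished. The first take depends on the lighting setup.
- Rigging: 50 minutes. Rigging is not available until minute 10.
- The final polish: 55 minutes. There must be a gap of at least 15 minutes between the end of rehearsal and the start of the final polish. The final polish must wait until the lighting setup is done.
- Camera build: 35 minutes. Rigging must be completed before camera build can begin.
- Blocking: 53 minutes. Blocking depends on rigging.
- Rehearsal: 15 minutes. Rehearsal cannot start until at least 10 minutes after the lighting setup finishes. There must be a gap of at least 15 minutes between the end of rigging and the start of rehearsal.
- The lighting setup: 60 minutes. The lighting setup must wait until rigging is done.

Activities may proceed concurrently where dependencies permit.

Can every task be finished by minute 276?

After its own release at minute 10, rigging can start at minute 10 and finishes at minute 60.
Blocking waits on rigging (finishes minute 60), so it starts at minute 60 and finishes at 60 + 53 = minute 113.
Camera build cannot begin until rigging (finishes minute 60). It runs from minute 60 to 60 + 35 = minute 95.
The lighting setup waits on rigging (finishes minute 60), so it starts at minute 60 and finishes at 60 + 60 = minute 120.
Rehearsal has to wait for the lighting setup (finishes minute 120, plus 10-minute gap → minute 130); rigging (finishes minute 60, plus 15-minute gap → minute 75). The latest of these is minute 130, so rehearsal runs minute 130 to 130 + 15 = minute 145.
For the final polish: rehearsal (finishes minute 145, plus 15-minute gap → minute 160); the lighting setup (finishes minute 120). Taking the maximum gives a start of minute 160, and it finishes at 160 + 55 = minute 215.
The first take has to wait for the final polish (finishes minute 215, plus 15-minute gap → minute 230); rigging (finishes minute 60); the lighting setup (finishes minute 120). The latest of these is minute 230, so the first take runs minute 230 to 230 + 45 = minute 275.
Every task is finished by minute 275, which is no later than the deadline of 276, so the schedule is feasible.

Yes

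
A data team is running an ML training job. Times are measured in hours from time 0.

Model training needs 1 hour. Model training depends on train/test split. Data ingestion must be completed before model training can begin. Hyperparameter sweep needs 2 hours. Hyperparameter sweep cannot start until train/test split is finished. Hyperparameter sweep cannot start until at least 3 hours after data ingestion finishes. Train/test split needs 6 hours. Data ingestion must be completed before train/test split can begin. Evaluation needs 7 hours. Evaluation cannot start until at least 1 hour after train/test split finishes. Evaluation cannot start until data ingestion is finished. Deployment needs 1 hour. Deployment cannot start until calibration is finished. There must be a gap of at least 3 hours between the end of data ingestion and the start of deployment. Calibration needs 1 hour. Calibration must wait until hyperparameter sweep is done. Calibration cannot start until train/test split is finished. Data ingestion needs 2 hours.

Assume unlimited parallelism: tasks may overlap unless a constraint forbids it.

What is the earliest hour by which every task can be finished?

Nothing blocks data ingestion, so it runs from hour 0 to hour 2.
Train/test split waits on data ingestion (finishes hour 2), so it starts at hour 2 and finishes at 2 + 6 = hour 8.
Evaluation cannot start until train/test split (finishes hour 8, plus 1-hour gap → hour 9); data ingestion (finishes hour 2). The controlling bound is hour 9, so evaluation finishes at 9 + 7 = hour 16.
Model training has to wait for train/test split (finishes hour 8); data ingestion (finishes hour 2). The latest of these is hour 8, so model training runs hour 8 to 8 + 1 = hour 9.
Hyperparameter sweep cannot start until train/test split (finishes hour 8); data ingestion (finishes hour 2, plus 3-hour gap → hour 5). The controlling bound is hour 8, so hyperparameter sweep finishes at 8 + 2 = hour 10.
Calibration needs all of hyperparameter sweep (finishes hour 10); train/test split (finishes hour 8). That puts its earliest start at hour 10; it finishes at 10 + 1 = hour 11.
For deployment: calibration (finishes hour 11); data ingestion (finishes hour 2, plus 3-hour gap → hour 5). Taking the maximum gives a start of hour 11, and it finishes at 11 + 1 = hour 12.
All tasks are finished once the last one completes. Finish times: Data ingestion at 2, Train/test split at 8, Hyperparameter sweep at 10, Model training at 9, Evaluation at 16, Calibration at 11, Deployment at 12. The latest is hour 16.

16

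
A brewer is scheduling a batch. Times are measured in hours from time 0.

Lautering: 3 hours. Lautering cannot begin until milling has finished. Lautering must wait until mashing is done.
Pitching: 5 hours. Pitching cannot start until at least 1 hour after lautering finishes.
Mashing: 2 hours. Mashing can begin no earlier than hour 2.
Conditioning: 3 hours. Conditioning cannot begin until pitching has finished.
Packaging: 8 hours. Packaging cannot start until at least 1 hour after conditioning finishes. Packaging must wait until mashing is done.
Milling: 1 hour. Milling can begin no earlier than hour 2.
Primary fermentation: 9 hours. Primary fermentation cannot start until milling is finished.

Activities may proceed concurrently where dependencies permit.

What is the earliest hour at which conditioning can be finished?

16

After its own release at hour 2, mashing can start at hour 2 and finishes at hour 4.
Milling waits on its own release at hour 2, so it starts at hour 2 and finishes at 2 + 1 = hour 3.
Lautering cannot start until milling (finishes hour 3); mashing (finishes hour 4). The controlling bound is hour 4, so lautering finishes at 4 + 3 = hour 7.
Pitching waits on lautering (finishes hour 7, plus 1-hour gap → hour 8), so it starts at hour 8 and finishes at 8 + 5 = hour 13.
After pitching (finishes hour 13), conditioning can start at hour 13 and finishes at hour 16.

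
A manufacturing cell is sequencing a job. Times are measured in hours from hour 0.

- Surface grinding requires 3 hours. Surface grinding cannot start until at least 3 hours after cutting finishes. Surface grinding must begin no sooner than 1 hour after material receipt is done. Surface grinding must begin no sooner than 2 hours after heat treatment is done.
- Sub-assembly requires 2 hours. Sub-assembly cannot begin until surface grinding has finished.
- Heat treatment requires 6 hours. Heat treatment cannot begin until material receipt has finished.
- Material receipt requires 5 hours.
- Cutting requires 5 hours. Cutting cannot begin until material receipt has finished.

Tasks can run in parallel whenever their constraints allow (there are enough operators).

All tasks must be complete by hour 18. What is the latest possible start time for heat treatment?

Sub-assembly must finish by hour 18; it takes 2 hours, so it must start by 18 − 2 = hour 16.
Since sub-assembly (must start by hour 16) depends on it, surface grinding must finish by hour 16. Backing off its 3-hour duration gives a latest start of hour 13.
Heat treatment has to be done before surface grinding (must start by hour 13, minus 2-hour gap → hour 11). That means finishing by hour 11, i.e. starting by 11 − 6 = hour 5.

5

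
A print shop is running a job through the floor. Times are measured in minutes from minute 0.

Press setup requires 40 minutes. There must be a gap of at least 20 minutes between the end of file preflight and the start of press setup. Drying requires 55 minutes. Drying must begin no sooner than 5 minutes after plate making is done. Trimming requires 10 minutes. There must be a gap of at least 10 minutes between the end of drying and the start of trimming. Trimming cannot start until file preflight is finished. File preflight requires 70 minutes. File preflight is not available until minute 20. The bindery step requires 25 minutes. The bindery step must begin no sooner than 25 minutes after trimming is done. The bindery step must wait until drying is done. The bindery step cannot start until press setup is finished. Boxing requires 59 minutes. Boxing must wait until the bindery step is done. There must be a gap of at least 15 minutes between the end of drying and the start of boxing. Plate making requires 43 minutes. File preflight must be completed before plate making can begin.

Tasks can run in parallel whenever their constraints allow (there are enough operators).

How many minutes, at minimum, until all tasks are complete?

322

File preflight cannot begin until its own release at minute 20. It runs from minute 20 to 20 + 70 = minute 90.
Press setup waits on file preflight (finishes minute 90, plus 20-minute gap → minute 110), so it starts at minute 110 and finishes at 110 + 40 = minute 150.
Plate making cannot begin until file preflight (finishes minute 90). It runs from minute 90 to 90 + 43 = minute 133.
Drying waits on plate making (finishes minute 133, plus 5-minute gap → minute 138), so it starts at minute 138 and finishes at 138 + 55 = minute 193.
Trimming needs all of drying (finishes minute 193, plus 10-minute gap → minute 203); file preflight (finishes minute 90). That puts its earliest start at minute 203; it finishes at 203 + 10 = minute 213.
For the bindery step: trimming (finishes minute 213, plus 25-minute gap → minute 238); drying (finishes minute 193); press setup (finishes minute 150). Taking the maximum gives a start of minute 238, and it finishes at 238 + 25 = minute 263.
Boxing cannot start until the bindery step (finishes minute 263); drying (finishes minute 193, plus 15-minute gap → minute 208). The controlling bound is minute 263, so boxing finishes at 263 + 59 = minute 322.
All tasks are finished once the last one completes. Finish times: File preflight at 90, Plate making at 133, Press setup at 150, Drying at 193, Trimming at 213, The bindery step at 263, Boxing at 322. The latest is minute 322.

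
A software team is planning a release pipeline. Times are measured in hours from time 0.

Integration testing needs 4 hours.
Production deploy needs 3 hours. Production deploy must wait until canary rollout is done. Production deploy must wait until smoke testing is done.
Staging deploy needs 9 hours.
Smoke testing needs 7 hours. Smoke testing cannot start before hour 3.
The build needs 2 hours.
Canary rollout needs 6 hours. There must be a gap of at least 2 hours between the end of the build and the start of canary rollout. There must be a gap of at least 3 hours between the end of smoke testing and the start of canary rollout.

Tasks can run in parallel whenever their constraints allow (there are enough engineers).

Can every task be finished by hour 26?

Yes

After its own release at hour 3, smoke testing can start at hour 3 and finishes at hour 10.
Staging deploy can start immediately at hour 0; it finishes at hour 9.
Integration testing can start immediately at hour 0; it finishes at hour 4.
Nothing blocks the build, so it runs from hour 0 to hour 2.
For canary rollout: the build (finishes hour 2, plus 2-hour gap → hour 4); smoke testing (finishes hour 10, plus 3-hour gap → hour 13). Taking the maximum gives a start of hour 13, and it finishes at 13 + 6 = hour 19.
For production deploy: canary rollout (finishes hour 19); smoke testing (finishes hour 10). Taking the maximum gives a start of hour 19, and it finishes at 19 + 3 = hour 22.
Every task is finished by hour 22, which is no later than the deadline of 26, so the schedule is feasible.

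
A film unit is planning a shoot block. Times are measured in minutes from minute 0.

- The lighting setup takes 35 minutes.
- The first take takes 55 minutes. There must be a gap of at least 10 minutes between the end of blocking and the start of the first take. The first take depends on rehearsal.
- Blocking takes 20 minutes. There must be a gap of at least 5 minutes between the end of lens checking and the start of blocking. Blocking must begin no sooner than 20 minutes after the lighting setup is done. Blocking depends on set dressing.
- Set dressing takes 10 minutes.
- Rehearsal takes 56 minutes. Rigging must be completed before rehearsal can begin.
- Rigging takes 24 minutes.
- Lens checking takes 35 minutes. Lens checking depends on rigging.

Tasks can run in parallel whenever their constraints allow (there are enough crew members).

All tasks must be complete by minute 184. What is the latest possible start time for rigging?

35

The first take must finish by minute 184; it takes 55 minutes, so it must start by 184 − 55 = minute 129.
Blocking must finish before the first take (must start by minute 129, minus 10-minute gap → minute 119). With a 20-minute duration, blocking must start by 119 − 20 = minute 99.
Since blocking (must start by minute 99, minus 5-minute gap → minute 94) depends on it, lens checking must finish by minute 94. Backing off its 35-minute duration gives a latest start of minute 59.
Since the first take (must start by minute 129) depends on it, rehearsal must finish by minute 129. Backing off its 56-minute duration gives a latest start of minute 73.
For rigging: lens checking (must start by minute 59); rehearsal (must start by minute 73). The most restrictive is minute 59; with a 24-minute duration, rigging must start by minute 35.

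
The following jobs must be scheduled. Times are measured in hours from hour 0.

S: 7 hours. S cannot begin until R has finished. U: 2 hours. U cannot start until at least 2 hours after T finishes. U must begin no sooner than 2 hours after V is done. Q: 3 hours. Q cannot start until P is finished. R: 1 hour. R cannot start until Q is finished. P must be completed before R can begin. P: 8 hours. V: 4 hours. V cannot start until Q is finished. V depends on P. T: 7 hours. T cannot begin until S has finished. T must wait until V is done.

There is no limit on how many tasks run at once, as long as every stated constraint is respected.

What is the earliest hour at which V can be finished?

15

Nothing blocks P, so it runs from hour 0 to hour 8.
After P (finishes hour 8), Q can start at hour 8 and finishes at hour 11.
V cannot start until Q (finishes hour 11); P (finishes hour 8). The controlling bound is hour 11, so V finishes at 11 + 4 = hour 15.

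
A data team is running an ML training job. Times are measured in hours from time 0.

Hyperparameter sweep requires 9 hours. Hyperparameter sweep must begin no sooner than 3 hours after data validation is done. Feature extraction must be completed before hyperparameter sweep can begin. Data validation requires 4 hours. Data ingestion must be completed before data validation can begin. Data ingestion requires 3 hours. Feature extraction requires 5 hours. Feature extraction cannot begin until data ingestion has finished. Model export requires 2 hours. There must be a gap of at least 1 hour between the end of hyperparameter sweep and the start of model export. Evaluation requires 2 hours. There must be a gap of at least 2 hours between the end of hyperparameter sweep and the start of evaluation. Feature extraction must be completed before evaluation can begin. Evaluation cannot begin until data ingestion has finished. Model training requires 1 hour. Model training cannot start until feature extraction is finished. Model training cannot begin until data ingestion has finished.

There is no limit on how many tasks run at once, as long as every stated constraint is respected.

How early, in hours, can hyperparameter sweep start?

10

Data ingestion can start immediately at hour 0; it finishes at hour 3.
Feature extraction waits on data ingestion (finishes hour 3), so it starts at hour 3 and finishes at 3 + 5 = hour 8.
After data ingestion (finishes hour 3), data validation can start at hour 3 and finishes at hour 7.
Hyperparameter sweep waits on data validation (finishes hour 7, plus 3-hour gap → hour 10); feature extraction (finishes hour 8). The latest of these is hour 10, which is the earliest hyperparameter sweep can start.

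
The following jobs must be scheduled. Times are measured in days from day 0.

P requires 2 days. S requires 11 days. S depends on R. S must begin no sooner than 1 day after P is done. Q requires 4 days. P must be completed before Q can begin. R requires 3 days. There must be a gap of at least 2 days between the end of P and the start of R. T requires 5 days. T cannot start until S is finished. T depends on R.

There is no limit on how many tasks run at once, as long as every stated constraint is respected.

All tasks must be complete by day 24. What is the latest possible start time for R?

To finish by day 24, T (duration 5) must start no later than day 19.
Since T (must start by day 19) depends on it, S must finish by day 19. Backing off its 11-day duration gives a latest start of day 8.
R feeds S (must start by day 8); T (must start by day 19). Taking the minimum, R must finish by day 8 and start by 8 − 3 = day 5.

5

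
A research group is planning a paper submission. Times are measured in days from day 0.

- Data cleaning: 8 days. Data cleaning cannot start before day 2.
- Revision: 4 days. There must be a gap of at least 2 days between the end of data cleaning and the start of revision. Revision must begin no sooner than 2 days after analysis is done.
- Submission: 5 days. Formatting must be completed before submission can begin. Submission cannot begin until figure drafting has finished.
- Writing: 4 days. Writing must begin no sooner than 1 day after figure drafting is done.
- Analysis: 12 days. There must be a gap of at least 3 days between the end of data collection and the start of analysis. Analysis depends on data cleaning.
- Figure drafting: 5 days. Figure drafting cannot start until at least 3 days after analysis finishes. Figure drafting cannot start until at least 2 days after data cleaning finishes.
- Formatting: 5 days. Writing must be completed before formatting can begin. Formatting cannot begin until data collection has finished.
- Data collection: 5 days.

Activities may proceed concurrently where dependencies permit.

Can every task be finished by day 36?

No

Data cleaning cannot begin until its own release at day 2. It runs from day 2 to 2 + 8 = day 10.
Data collection has no prerequisites, so it starts at day 0 and finishes at day 5.
Analysis has to wait for data collection (finishes day 5, plus 3-day gap → day 8); data cleaning (finishes day 10). The latest of these is day 10, so analysis runs day 10 to 10 + 12 = day 22.
For revision: data cleaning (finishes day 10, plus 2-day gap → day 12); analysis (finishes day 22, plus 2-day gap → day 24). Taking the maximum gives a start of day 24, and it finishes at 24 + 4 = day 28.
Figure drafting cannot start until analysis (finishes day 22, plus 3-day gap → day 25); data cleaning (finishes day 10, plus 2-day gap → day 12). The controlling bound is day 25, so figure drafting finishes at 25 + 5 = day 30.
Writing cannot begin until figure drafting (finishes day 30, plus 1-day gap → day 31). It runs from day 31 to 31 + 4 = day 35.
For formatting: writing (finishes day 35); data collection (finishes day 5). Taking the maximum gives a start of day 35, and it finishes at 35 + 5 = day 40.
Submission cannot start until formatting (finishes day 40); figure drafting (finishes day 30). The controlling bound is day 40, so submission finishes at 40 + 5 = day 45.
The earliest everything can be done is day 45, which is after the deadline of 36, so it is not possible.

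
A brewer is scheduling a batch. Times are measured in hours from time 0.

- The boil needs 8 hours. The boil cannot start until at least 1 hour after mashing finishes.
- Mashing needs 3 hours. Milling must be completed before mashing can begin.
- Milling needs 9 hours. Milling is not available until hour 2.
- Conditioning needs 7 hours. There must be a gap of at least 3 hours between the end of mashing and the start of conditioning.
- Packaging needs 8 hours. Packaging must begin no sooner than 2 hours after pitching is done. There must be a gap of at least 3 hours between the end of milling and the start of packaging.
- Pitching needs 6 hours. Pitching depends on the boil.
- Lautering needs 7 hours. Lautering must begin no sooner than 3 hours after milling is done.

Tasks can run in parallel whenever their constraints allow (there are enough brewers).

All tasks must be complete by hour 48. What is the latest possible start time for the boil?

To finish by hour 48, packaging (duration 8) must start no later than hour 40.
Pitching must finish before packaging (must start by hour 40, minus 2-hour gap → hour 38). With a 6-hour duration, pitching must start by 38 − 6 = hour 32.
The boil must finish before pitching (must start by hour 32). With an 8-hour duration, the boil must start by 32 − 8 = hour 24.

24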